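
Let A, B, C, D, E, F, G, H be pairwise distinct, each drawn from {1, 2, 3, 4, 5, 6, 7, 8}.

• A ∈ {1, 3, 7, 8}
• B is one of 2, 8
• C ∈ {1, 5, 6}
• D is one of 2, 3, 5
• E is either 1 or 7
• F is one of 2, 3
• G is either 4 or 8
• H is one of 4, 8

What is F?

The 8 variables together cover exactly {1, 2, 3, 4, 5, 6, 7, 8} — 8 values for 8 variables — and 6 appears only in C's list, so C = 6.
The 7 still-open variables together cover exactly {1, 2, 3, 4, 5, 7, 8} — 7 values for 7 variables — and 5 appears only in D's list, so D = 5.
G and H between them cover only {4, 8} — a naked pair. Remove those values from A, B.
B has just one choice, so B = 2. So F can't be 2.
So F = 3.

3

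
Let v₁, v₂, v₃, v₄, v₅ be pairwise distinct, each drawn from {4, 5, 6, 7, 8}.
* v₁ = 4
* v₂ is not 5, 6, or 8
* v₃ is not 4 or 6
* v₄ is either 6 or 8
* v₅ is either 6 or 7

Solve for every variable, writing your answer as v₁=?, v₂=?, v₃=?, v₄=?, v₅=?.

v₁ must be 4 (only option left). So v₂ can't be 4.
v₂ has just one choice, so v₂ = 7. Eliminate 7 elsewhere: v₃, v₅.
v₅ must be 6 (only option left). So v₄ can't be 6.
v₄ has just one choice, so v₄ = 8. Eliminate 8 elsewhere: v₃.
v₃ must be 5 (only option left).

v₁=4, v₂=7, v₃=5, v₄=8, v₅=6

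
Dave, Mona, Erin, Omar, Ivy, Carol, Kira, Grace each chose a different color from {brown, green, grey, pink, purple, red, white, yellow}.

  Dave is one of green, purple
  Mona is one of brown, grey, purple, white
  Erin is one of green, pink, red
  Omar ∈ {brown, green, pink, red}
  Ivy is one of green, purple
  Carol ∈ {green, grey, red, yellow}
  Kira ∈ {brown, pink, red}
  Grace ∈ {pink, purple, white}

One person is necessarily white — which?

Grace

Among the 8 variables, yellow fits only Carol (and all 8 values in {brown, green, grey, pink, purple, red, white, yellow} must be used), so Carol = yellow.
The 7 still-open variables together cover exactly {brown, green, grey, pink, purple, red, white} — 7 values for 7 variables — and grey appears only in Mona's list, so Mona = grey.
The 6 still-open variables together cover exactly {brown, green, pink, purple, red, white} — 6 values for 6 variables — and white appears only in Grace's list, so Grace = white.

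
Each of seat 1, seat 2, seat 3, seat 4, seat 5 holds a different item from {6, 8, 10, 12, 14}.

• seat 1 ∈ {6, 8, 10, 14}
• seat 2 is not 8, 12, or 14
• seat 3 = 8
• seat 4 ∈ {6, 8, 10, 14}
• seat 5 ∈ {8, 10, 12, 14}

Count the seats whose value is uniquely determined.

seat 3 must be 8 (only option left). Remove 8 from seat 1, seat 4, seat 5.
Among the 4 still-open variables, 12 fits only seat 5 (and all 4 values in {6, 10, 12, 14} must be used), so seat 5 = 12.
Determined: seat 3=8, seat 5=12. The other seats each still have more than one consistent value. That makes 2.

2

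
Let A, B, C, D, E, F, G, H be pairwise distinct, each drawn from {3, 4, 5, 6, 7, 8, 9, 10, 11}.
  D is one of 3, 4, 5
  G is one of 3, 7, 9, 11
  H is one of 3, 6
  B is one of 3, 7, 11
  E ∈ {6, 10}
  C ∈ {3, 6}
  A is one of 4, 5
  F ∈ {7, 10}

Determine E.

10

The 8 variables together cover exactly {3, 4, 5, 6, 7, 9, 10, 11} — 8 values for 8 variables — and 9 appears only in G's list, so G = 9.
The 7 still-open variables together cover exactly {3, 4, 5, 6, 7, 10, 11} — 7 values for 7 variables — and 11 appears only in B's list, so B = 11.
Among the 6 still-open variables, 7 fits only F (and all 6 values in {3, 4, 5, 6, 7, 10} must be used), so F = 7.
The 5 still-open variables together cover exactly {3, 4, 5, 6, 10} — 5 values for 5 variables — and 10 appears only in E's list, so E = 10.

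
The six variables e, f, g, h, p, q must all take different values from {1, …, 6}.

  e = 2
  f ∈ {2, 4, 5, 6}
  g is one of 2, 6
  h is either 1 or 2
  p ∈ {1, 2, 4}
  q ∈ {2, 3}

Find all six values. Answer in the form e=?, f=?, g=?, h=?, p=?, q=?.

e=2, f=5, g=6, h=1, p=4, q=3

e must be 2 (only option left). Remove 2 from f, g, h, p, q.
g must be 6 (only option left). Remove 6 from f.
h has just one choice, so h = 1. Remove 1 from p.
p's domain is down to {4}, so p = 4. Strike 4 from f.
q's domain is down to {3}, so q = 3.
f has just one choice, so f = 5.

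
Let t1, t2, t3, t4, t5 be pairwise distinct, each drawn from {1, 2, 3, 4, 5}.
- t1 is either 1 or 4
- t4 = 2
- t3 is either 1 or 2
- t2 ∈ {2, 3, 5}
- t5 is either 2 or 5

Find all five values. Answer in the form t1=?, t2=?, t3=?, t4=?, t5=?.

t4's domain is down to {2}, so t4 = 2. Strike 2 from t2, t3, t5.
t5 must be 5 (only option left). Strike 5 from t2.
t2's domain is down to {3}, so t2 = 3.
t3 must be 1 (only option left). Remove 1 from t1.
t1's domain is down to {4}, so t1 = 4.

t1=4, t2=3, t3=1, t4=2, t5=5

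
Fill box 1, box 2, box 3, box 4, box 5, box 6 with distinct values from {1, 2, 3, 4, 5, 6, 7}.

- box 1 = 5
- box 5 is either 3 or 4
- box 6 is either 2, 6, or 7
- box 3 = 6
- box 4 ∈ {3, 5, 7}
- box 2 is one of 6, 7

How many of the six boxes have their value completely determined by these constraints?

box 1's domain is down to {5}, so box 1 = 5. So box 4 can't be 5.
box 3 has just one choice, so box 3 = 6. Remove 6 from box 2, box 6.
That leaves box 2 = 7. Strike 7 from box 4, box 6.
box 4 has just one choice, so box 4 = 3. So box 5 can't be 3.
box 5 has just one choice, so box 5 = 4.
box 6 has just one choice, so box 6 = 2.
Every box is fixed: box 1=5, box 2=7, box 3=6, box 4=3, box 5=4, box 6=2. That makes 6.

6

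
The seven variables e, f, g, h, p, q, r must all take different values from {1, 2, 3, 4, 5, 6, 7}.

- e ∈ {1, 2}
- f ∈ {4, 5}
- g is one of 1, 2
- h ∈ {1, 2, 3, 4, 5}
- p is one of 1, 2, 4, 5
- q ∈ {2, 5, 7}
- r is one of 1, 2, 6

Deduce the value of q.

7

The 7 variables together cover exactly {1, 2, 3, 4, 5, 6, 7} — 7 values for 7 variables — and 3 appears only in h's list, so h = 3.
The 6 still-open variables draw from only 6 values {1, 2, 4, 5, 6, 7}, so each is used; only r can be 6, hence r = 6.
The 5 still-open variables together cover exactly {1, 2, 4, 5, 7} — 5 values for 5 variables — and 7 appears only in q's list, so q = 7.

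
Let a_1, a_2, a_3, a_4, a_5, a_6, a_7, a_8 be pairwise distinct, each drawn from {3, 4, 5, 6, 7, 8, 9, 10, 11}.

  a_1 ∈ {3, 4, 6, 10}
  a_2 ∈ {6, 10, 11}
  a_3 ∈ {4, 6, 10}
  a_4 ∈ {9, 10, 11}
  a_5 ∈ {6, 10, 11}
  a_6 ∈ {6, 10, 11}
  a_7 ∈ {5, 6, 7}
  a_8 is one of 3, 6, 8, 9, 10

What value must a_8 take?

a_2, a_5, a_6 between them cover only {6, 10, 11} — a naked triple. Remove those values from a_1, a_3, a_4, a_7, a_8.
a_3 must be 4 (only option left). So a_1 can't be 4.
That leaves a_4 = 9. Strike 9 from a_8.
That leaves a_1 = 3. Eliminate 3 elsewhere: a_8.
So a_8 = 8.

8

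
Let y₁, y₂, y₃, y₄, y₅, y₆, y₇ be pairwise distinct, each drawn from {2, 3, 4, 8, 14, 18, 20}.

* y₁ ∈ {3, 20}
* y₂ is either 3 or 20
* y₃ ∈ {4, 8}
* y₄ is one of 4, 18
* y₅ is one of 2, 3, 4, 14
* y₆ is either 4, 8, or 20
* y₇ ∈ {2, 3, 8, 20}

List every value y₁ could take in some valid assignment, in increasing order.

3, 20

Among the 7 variables, 14 fits only y₅ (and all 7 values in {2, 3, 4, 8, 14, 18, 20} must be used), so y₅ = 14.
The 6 still-open variables together cover exactly {2, 3, 4, 8, 18, 20} — 6 values for 6 variables — and 2 appears only in y₇'s list, so y₇ = 2.
Among the 5 still-open variables, 18 fits only y₄ (and all 5 values in {3, 4, 8, 18, 20} must be used), so y₄ = 18.
The 2 variables y₁ and y₂ are confined to {3, 20}, which locks those values in; drop them from y₆.
No further eliminations apply; y₁ can still be any of 3, 20.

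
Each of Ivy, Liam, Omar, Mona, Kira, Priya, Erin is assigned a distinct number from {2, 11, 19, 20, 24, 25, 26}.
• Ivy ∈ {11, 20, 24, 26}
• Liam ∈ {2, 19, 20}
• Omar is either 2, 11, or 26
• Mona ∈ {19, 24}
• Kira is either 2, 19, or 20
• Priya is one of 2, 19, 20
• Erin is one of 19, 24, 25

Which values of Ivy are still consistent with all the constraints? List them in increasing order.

The 7 variables together cover exactly {2, 11, 19, 20, 24, 25, 26} — 7 values for 7 variables — and 25 appears only in Erin's list, so Erin = 25.
Liam, Kira, Priya between them cover only {2, 19, 20} — a naked triple. Remove those values from Ivy, Omar, Mona.
Mona has just one choice, so Mona = 24. Eliminate 24 elsewhere: Ivy.
No further eliminations apply; Ivy can still be any of 11, 26.

11, 26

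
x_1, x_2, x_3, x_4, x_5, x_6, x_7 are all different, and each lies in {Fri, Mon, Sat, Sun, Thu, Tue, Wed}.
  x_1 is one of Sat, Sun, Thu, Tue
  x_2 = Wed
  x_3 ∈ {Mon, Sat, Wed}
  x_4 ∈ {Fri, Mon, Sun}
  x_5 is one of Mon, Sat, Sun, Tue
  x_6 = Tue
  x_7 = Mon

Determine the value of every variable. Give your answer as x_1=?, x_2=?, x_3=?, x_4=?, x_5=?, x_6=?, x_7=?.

x_1=Thu, x_2=Wed, x_3=Sat, x_4=Fri, x_5=Sun, x_6=Tue, x_7=Mon

x_2 has just one choice, so x_2 = Wed. So x_3 can't be Wed.
That leaves x_6 = Tue. Strike Tue from x_1, x_5.
x_7's domain is down to {Mon}, so x_7 = Mon. So x_3, x_4, x_5 can't be Mon.
x_3 must be Sat (only option left). Remove Sat from x_1, x_5.
That leaves x_5 = Sun. Strike Sun from x_1, x_4.
x_1 has just one choice, so x_1 = Thu.
x_4 must be Fri (only option left).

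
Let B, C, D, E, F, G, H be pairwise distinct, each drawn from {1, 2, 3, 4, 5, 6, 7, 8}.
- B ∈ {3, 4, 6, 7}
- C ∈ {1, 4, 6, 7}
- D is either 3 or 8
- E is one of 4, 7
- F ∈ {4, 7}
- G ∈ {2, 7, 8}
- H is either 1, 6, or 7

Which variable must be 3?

The 7 variables together cover exactly {1, 2, 3, 4, 6, 7, 8} — 7 values for 7 variables — and 2 appears only in G's list, so G = 2.
The 6 still-open variables draw from only 6 values {1, 3, 4, 6, 7, 8}, so each is used; only D can be 8, hence D = 8.
The 5 still-open variables together cover exactly {1, 3, 4, 6, 7} — 5 values for 5 variables — and 3 appears only in B's list, so B = 3.

B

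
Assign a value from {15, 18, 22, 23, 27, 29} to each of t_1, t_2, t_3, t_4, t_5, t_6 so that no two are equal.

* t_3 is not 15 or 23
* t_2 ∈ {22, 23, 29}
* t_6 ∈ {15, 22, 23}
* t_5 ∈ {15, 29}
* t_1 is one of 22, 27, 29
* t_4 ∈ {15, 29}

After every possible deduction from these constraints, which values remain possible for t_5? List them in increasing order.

15, 29

The 6 variables draw from only 6 values {15, 18, 22, 23, 27, 29}, so each is used; only t_3 can be 18, hence t_3 = 18.
The 5 still-open variables draw from only 5 values {15, 22, 23, 27, 29}, so each is used; only t_1 can be 27, hence t_1 = 27.
The 2 variables t_4 and t_5 are confined to {15, 29}, which locks those values in; drop them from t_2, t_6.
No further eliminations apply; t_5 can still be any of 15, 29.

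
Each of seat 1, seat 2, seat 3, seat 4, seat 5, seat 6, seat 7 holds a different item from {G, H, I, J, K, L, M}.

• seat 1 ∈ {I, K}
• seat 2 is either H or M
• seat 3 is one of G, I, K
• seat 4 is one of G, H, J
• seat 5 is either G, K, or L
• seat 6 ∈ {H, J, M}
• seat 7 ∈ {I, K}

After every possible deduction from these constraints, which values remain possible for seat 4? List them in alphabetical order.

The 7 variables together cover exactly {G, H, I, J, K, L, M} — 7 values for 7 variables — and L appears only in seat 5's list, so seat 5 = L.
seat 1 and seat 7 between them cover only {I, K} — a naked pair. Remove those values from seat 3.
seat 3 must be G (only option left). Remove G from seat 4.
No further eliminations apply; seat 4 can still be any of H, J.

H, J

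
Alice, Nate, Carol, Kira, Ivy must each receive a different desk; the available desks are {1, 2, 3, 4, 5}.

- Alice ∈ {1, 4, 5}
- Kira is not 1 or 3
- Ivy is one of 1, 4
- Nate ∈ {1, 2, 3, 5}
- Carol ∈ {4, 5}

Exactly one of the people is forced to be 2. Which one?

Kira

Among the 5 variables, 3 fits only Nate (and all 5 values in {1, 2, 3, 4, 5} must be used), so Nate = 3.
The 4 still-open variables draw from only 4 values {1, 2, 4, 5}, so each is used; only Kira can be 2, hence Kira = 2.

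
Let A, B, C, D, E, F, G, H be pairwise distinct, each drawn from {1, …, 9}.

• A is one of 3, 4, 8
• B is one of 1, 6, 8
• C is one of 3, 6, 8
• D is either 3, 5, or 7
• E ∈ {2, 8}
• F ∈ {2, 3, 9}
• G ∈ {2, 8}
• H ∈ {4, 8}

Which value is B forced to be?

E and G share exactly the 2 values {2, 8}; by pigeonhole those values go to them, so strike 2, 8 from A, B, C, F, H.
H's domain is down to {4}, so H = 4. Remove 4 from A.
A must be 3 (only option left). So C, D, F can't be 3.
C has just one choice, so C = 6. Remove 6 from B.
So B = 1.

1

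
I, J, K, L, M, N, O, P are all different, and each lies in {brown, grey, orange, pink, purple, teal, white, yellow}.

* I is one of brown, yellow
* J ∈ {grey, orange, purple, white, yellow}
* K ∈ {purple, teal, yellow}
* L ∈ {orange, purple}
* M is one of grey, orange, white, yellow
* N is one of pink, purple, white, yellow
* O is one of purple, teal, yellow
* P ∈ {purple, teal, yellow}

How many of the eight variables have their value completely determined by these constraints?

3

Among the 8 variables, brown fits only I (and all 8 values in {brown, grey, orange, pink, purple, teal, white, yellow} must be used), so I = brown.
The 7 still-open variables draw from only 7 values {grey, orange, pink, purple, teal, white, yellow}, so each is used; only N can be pink, hence N = pink.
K, O, P share exactly the 3 values {purple, teal, yellow}; by pigeonhole those values go to them, so strike purple, teal, yellow from J, L, M.
L has just one choice, so L = orange. Eliminate orange elsewhere: J, M.
Determined: I=brown, L=orange, N=pink. The other variables each still have more than one consistent value. That makes 3.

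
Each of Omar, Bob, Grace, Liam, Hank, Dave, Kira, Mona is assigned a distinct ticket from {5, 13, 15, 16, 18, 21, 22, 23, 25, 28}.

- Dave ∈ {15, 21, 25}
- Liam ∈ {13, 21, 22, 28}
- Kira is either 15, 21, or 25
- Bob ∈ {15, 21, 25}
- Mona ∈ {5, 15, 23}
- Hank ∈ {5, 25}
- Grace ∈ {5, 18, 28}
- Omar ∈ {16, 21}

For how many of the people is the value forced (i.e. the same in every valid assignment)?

Bob, Dave, Kira share exactly the 3 values {15, 21, 25}; by pigeonhole those values go to them, so strike 15, 21, 25 from Omar, Liam, Hank, Mona.
Omar has just one choice, so Omar = 16.
Hank has just one choice, so Hank = 5. Strike 5 from Grace, Mona.
Mona has just one choice, so Mona = 23.
Determined: Omar=16, Hank=5, Mona=23. The other people each still have more than one consistent value. That makes 3.

3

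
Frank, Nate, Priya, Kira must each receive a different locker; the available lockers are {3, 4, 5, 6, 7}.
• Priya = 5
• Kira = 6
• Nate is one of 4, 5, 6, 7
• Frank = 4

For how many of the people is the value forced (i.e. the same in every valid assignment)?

Frank has just one choice, so Frank = 4. Remove 4 from Nate.
Priya must be 5 (only option left). Remove 5 from Nate.
Kira must be 6 (only option left). Remove 6 from Nate.
Nate's domain is down to {7}, so Nate = 7.
Every person is fixed: Frank=4, Nate=7, Priya=5, Kira=6. That makes 4.

4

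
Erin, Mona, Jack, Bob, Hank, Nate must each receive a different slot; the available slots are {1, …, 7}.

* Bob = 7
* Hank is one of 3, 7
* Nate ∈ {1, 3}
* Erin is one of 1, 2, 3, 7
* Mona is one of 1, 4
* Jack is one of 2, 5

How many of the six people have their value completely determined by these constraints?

Bob must be 7 (only option left). Remove 7 from Erin, Hank.
Hank's domain is down to {3}, so Hank = 3. So Erin, Nate can't be 3.
Nate's domain is down to {1}, so Nate = 1. Eliminate 1 elsewhere: Erin, Mona.
Erin's domain is down to {2}, so Erin = 2. Remove 2 from Jack.
Mona's domain is down to {4}, so Mona = 4.
Jack must be 5 (only option left).
Every person is fixed: Erin=2, Mona=4, Jack=5, Bob=7, Hank=3, Nate=1. That makes 6.

6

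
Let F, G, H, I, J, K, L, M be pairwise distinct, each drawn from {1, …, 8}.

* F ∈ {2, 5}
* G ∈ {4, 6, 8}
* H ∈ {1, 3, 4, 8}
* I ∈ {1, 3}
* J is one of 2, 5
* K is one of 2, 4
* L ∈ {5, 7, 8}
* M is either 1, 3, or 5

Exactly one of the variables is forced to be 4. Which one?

K

The 8 variables together cover exactly {1, 2, 3, 4, 5, 6, 7, 8} — 8 values for 8 variables — and 6 appears only in G's list, so G = 6.
The 7 still-open variables together cover exactly {1, 2, 3, 4, 5, 7, 8} — 7 values for 7 variables — and 7 appears only in L's list, so L = 7.
Among the 6 still-open variables, 8 fits only H (and all 6 values in {1, 2, 3, 4, 5, 8} must be used), so H = 8.
Among the 5 still-open variables, 4 fits only K (and all 5 values in {1, 2, 3, 4, 5} must be used), so K = 4.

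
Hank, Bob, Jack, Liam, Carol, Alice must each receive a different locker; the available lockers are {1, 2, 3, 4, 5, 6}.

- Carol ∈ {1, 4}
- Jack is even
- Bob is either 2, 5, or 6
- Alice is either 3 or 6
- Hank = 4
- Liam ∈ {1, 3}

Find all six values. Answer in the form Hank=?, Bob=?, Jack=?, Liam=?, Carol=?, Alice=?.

Hank has just one choice, so Hank = 4. So Jack, Carol can't be 4.
Carol has just one choice, so Carol = 1. Eliminate 1 elsewhere: Liam.
Liam must be 3 (only option left). Remove 3 from Alice.
Alice must be 6 (only option left). So Bob, Jack can't be 6.
Jack's domain is down to {2}, so Jack = 2. Strike 2 from Bob.
That leaves Bob = 5.

Hank=4, Bob=5, Jack=2, Liam=3, Carol=1, Alice=6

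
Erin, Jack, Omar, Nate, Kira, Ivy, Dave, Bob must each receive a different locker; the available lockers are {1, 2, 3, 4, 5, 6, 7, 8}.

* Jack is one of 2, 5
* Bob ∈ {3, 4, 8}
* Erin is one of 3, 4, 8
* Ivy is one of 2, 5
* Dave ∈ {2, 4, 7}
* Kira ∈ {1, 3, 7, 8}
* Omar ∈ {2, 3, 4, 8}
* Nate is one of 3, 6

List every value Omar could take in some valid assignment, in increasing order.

3, 4, 8

The 8 variables together cover exactly {1, 2, 3, 4, 5, 6, 7, 8} — 8 values for 8 variables — and 1 appears only in Kira's list, so Kira = 1.
Among the 7 still-open variables, 6 fits only Nate (and all 7 values in {2, 3, 4, 5, 6, 7, 8} must be used), so Nate = 6.
Among the 6 still-open variables, 7 fits only Dave (and all 6 values in {2, 3, 4, 5, 7, 8} must be used), so Dave = 7.
The 2 variables Jack and Ivy are confined to {2, 5}, which locks those values in; drop them from Omar.
No further eliminations apply; Omar can still be any of 3, 4, 8.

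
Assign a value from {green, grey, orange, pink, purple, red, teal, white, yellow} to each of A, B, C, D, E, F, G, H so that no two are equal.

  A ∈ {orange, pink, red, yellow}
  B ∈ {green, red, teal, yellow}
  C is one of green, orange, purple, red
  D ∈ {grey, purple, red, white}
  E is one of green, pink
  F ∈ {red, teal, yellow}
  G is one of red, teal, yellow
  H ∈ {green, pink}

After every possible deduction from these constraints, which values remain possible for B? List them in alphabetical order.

red, teal, yellow

The 2 variables E and H are confined to {green, pink}, which locks those values in; drop them from A, B, C.
The 3 variables B, F, G are confined to {red, teal, yellow}, which locks those values in; drop them from A, C, D.
A must be orange (only option left). Eliminate orange elsewhere: C.
C has just one choice, so C = purple. Remove purple from D.
No further eliminations apply; B can still be any of red, teal, yellow.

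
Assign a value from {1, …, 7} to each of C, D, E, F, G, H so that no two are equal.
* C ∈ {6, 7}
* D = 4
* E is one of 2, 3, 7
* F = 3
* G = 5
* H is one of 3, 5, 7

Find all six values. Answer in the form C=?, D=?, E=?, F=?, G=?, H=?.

D's domain is down to {4}, so D = 4.
F must be 3 (only option left). Strike 3 from E, H.
G has just one choice, so G = 5. Eliminate 5 elsewhere: H.
H has just one choice, so H = 7. Eliminate 7 elsewhere: C, E.
C has just one choice, so C = 6.
E must be 2 (only option left).

C=6, D=4, E=2, F=3, G=5, H=7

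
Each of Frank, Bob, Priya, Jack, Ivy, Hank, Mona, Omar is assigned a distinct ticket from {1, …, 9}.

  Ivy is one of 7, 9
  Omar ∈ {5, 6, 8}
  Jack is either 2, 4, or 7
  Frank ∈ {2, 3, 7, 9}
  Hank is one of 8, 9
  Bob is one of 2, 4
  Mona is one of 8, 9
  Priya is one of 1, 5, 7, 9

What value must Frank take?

3

The 2 variables Hank and Mona are confined to {8, 9}, which locks those values in; drop them from Frank, Priya, Ivy, Omar.
Ivy has just one choice, so Ivy = 7. Strike 7 from Frank, Priya, Jack.
Bob and Jack share exactly the 2 values {2, 4}; by pigeonhole those values go to them, so strike 2, 4 from Frank.
So Frank = 3.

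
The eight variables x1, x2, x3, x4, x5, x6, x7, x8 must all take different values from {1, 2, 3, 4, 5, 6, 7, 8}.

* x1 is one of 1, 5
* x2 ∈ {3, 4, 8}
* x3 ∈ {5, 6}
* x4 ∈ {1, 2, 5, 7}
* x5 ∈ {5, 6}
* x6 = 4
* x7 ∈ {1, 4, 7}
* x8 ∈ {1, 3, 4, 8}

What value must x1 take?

x6's domain is down to {4}, so x6 = 4. Strike 4 from x2, x7, x8.
The 7 still-open variables together cover exactly {1, 2, 3, 5, 6, 7, 8} — 7 values for 7 variables — and 2 appears only in x4's list, so x4 = 2.
Among the 6 still-open variables, 7 fits only x7 (and all 6 values in {1, 3, 5, 6, 7, 8} must be used), so x7 = 7.
x3 and x5 between them cover only {5, 6} — a naked pair. Remove those values from x1.
So x1 = 1.

1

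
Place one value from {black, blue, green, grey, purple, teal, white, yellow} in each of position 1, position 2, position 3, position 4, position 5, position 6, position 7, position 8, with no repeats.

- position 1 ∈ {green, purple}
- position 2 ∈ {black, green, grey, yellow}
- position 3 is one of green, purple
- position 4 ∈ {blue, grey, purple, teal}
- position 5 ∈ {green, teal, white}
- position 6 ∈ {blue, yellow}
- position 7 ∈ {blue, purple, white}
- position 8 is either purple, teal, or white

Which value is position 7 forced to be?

blue

The 8 variables together cover exactly {black, blue, green, grey, purple, teal, white, yellow} — 8 values for 8 variables — and black appears only in position 2's list, so position 2 = black.
The 7 still-open variables draw from only 7 values {blue, green, grey, purple, teal, white, yellow}, so each is used; only position 4 can be grey, hence position 4 = grey.
The 6 still-open variables together cover exactly {blue, green, purple, teal, white, yellow} — 6 values for 6 variables — and yellow appears only in position 6's list, so position 6 = yellow.
The 5 still-open variables draw from only 5 values {blue, green, purple, teal, white}, so each is used; only position 7 can be blue, hence position 7 = blue.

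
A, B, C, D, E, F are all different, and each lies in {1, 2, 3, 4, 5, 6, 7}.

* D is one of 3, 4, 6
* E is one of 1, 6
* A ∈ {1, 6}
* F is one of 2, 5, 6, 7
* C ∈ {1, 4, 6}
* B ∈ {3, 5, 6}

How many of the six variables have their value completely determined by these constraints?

3

The 2 variables A and E are confined to {1, 6}, which locks those values in; drop them from B, C, D, F.
That leaves C = 4. Strike 4 from D.
D's domain is down to {3}, so D = 3. So B can't be 3.
That leaves B = 5. Remove 5 from F.
Determined: B=5, C=4, D=3. The other variables each still have more than one consistent value. That makes 3.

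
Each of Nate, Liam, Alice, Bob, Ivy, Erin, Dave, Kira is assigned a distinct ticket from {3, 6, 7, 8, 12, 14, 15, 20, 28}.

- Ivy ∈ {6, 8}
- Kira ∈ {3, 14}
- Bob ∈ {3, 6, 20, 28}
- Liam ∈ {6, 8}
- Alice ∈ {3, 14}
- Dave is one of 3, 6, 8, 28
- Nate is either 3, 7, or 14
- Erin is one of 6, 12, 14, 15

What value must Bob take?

20

Liam and Ivy between them cover only {6, 8} — a naked pair. Remove those values from Bob, Erin, Dave.
The 2 variables Alice and Kira are confined to {3, 14}, which locks those values in; drop them from Nate, Bob, Erin, Dave.
That leaves Nate = 7.
Dave's domain is down to {28}, so Dave = 28. So Bob can't be 28.
So Bob = 20.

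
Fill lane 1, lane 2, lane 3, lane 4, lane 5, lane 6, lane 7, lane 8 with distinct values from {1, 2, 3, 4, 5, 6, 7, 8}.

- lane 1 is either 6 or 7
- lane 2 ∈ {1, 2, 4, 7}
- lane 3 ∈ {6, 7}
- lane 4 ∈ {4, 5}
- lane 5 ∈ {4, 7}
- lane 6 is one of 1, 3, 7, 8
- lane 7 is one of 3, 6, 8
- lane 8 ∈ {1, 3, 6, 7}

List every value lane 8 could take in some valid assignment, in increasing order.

Among the 8 variables, 2 fits only lane 2 (and all 8 values in {1, 2, 3, 4, 5, 6, 7, 8} must be used), so lane 2 = 2.
Among the 7 still-open variables, 5 fits only lane 4 (and all 7 values in {1, 3, 4, 5, 6, 7, 8} must be used), so lane 4 = 5.
Among the 6 still-open variables, 4 fits only lane 5 (and all 6 values in {1, 3, 4, 6, 7, 8} must be used), so lane 5 = 4.
The 2 variables lane 1 and lane 3 are confined to {6, 7}, which locks those values in; drop them from lane 6, lane 7, lane 8.
No further eliminations apply; lane 8 can still be any of 1, 3.

1, 3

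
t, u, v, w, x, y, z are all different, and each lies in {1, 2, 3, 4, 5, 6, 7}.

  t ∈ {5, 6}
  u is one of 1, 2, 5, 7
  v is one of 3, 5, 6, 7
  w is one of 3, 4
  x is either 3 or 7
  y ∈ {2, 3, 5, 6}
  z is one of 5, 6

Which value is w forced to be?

The 7 variables together cover exactly {1, 2, 3, 4, 5, 6, 7} — 7 values for 7 variables — and 1 appears only in u's list, so u = 1.
The 6 still-open variables together cover exactly {2, 3, 4, 5, 6, 7} — 6 values for 6 variables — and 2 appears only in y's list, so y = 2.
Among the 5 still-open variables, 4 fits only w (and all 5 values in {3, 4, 5, 6, 7} must be used), so w = 4.

4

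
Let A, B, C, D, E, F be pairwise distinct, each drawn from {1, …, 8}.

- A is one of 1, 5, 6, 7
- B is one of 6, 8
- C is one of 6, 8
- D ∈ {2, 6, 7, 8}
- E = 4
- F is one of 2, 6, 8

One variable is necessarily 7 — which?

E's domain is down to {4}, so E = 4.
The 2 variables B and C are confined to {6, 8}, which locks those values in; drop them from A, D, F.
That leaves F = 2. Strike 2 from D.
So 7 goes to D.

D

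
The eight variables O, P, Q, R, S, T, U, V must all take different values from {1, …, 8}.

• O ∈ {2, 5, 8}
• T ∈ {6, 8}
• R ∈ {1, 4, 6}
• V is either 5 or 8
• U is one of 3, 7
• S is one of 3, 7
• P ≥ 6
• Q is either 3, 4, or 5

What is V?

5

The 8 variables together cover exactly {1, 2, 3, 4, 5, 6, 7, 8} — 8 values for 8 variables — and 1 appears only in R's list, so R = 1.
Among the 7 still-open variables, 2 fits only O (and all 7 values in {2, 3, 4, 5, 6, 7, 8} must be used), so O = 2.
Among the 6 still-open variables, 4 fits only Q (and all 6 values in {3, 4, 5, 6, 7, 8} must be used), so Q = 4.
The 5 still-open variables together cover exactly {3, 5, 6, 7, 8} — 5 values for 5 variables — and 5 appears only in V's list, so V = 5.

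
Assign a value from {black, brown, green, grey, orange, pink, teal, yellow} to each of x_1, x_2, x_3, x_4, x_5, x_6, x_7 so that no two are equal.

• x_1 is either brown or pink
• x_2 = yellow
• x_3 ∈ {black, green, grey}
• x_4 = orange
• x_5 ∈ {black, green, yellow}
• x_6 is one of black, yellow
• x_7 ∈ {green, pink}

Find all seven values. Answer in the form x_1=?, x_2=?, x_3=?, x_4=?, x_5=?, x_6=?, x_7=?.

x_1=brown, x_2=yellow, x_3=grey, x_4=orange, x_5=green, x_6=black, x_7=pink

x_2's domain is down to {yellow}, so x_2 = yellow. Eliminate yellow elsewhere: x_5, x_6.
x_4's domain is down to {orange}, so x_4 = orange.
x_6 must be black (only option left). So x_3, x_5 can't be black.
x_5's domain is down to {green}, so x_5 = green. Eliminate green elsewhere: x_3, x_7.
x_7's domain is down to {pink}, so x_7 = pink. Eliminate pink elsewhere: x_1.
x_1 has just one choice, so x_1 = brown.
x_3 has just one choice, so x_3 = grey.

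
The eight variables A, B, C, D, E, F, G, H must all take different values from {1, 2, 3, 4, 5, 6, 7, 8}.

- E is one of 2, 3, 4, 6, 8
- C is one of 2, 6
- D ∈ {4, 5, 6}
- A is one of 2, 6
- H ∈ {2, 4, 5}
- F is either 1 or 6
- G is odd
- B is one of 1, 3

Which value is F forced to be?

The 8 variables together cover exactly {1, 2, 3, 4, 5, 6, 7, 8} — 8 values for 8 variables — and 7 appears only in G's list, so G = 7.
Among the 7 still-open variables, 8 fits only E (and all 7 values in {1, 2, 3, 4, 5, 6, 8} must be used), so E = 8.
The 6 still-open variables draw from only 6 values {1, 2, 3, 4, 5, 6}, so each is used; only B can be 3, hence B = 3.
The 5 still-open variables together cover exactly {1, 2, 4, 5, 6} — 5 values for 5 variables — and 1 appears only in F's list, so F = 1.

1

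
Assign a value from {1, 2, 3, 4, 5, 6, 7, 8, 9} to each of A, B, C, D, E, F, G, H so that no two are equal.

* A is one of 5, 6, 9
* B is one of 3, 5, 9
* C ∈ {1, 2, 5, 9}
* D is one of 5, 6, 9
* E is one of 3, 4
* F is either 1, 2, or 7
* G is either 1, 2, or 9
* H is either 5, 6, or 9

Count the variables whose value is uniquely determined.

The 8 variables draw from only 8 values {1, 2, 3, 4, 5, 6, 7, 9}, so each is used; only E can be 4, hence E = 4.
The 7 still-open variables together cover exactly {1, 2, 3, 5, 6, 7, 9} — 7 values for 7 variables — and 3 appears only in B's list, so B = 3.
The 6 still-open variables together cover exactly {1, 2, 5, 6, 7, 9} — 6 values for 6 variables — and 7 appears only in F's list, so F = 7.
A, D, H share exactly the 3 values {5, 6, 9}; by pigeonhole those values go to them, so strike 5, 6, 9 from C, G.
Determined: B=3, E=4, F=7. The other variables each still have more than one consistent value. That makes 3.

3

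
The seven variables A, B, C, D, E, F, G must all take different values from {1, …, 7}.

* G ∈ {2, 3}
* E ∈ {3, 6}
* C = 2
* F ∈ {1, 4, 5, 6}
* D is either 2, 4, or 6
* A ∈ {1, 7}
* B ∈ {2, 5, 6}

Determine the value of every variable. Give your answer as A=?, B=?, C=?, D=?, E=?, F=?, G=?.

A=7, B=5, C=2, D=4, E=6, F=1, G=3

C's domain is down to {2}, so C = 2. Strike 2 from B, D, G.
That leaves G = 3. Strike 3 from E.
E must be 6 (only option left). Remove 6 from B, D, F.
B must be 5 (only option left). Remove 5 from F.
That leaves D = 4. Strike 4 from F.
F's domain is down to {1}, so F = 1. Remove 1 from A.
A must be 7 (only option left).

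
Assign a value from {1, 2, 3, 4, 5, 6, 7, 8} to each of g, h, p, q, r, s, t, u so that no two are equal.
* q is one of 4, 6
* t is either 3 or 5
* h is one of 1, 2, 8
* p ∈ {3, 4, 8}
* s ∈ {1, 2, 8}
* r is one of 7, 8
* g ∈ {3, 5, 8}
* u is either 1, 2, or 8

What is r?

The 8 variables together cover exactly {1, 2, 3, 4, 5, 6, 7, 8} — 8 values for 8 variables — and 6 appears only in q's list, so q = 6.
The 7 still-open variables together cover exactly {1, 2, 3, 4, 5, 7, 8} — 7 values for 7 variables — and 4 appears only in p's list, so p = 4.
The 6 still-open variables together cover exactly {1, 2, 3, 5, 7, 8} — 6 values for 6 variables — and 7 appears only in r's list, so r = 7.

7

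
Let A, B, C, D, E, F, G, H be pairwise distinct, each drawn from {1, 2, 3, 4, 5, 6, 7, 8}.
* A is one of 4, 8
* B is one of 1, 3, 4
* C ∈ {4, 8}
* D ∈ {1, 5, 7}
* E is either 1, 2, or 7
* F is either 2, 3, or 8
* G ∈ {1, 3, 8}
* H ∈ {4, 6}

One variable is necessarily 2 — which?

F

The 8 variables draw from only 8 values {1, 2, 3, 4, 5, 6, 7, 8}, so each is used; only D can be 5, hence D = 5.
Among the 7 still-open variables, 6 fits only H (and all 7 values in {1, 2, 3, 4, 6, 7, 8} must be used), so H = 6.
The 6 still-open variables draw from only 6 values {1, 2, 3, 4, 7, 8}, so each is used; only E can be 7, hence E = 7.
Among the 5 still-open variables, 2 fits only F (and all 5 values in {1, 2, 3, 4, 8} must be used), so F = 2.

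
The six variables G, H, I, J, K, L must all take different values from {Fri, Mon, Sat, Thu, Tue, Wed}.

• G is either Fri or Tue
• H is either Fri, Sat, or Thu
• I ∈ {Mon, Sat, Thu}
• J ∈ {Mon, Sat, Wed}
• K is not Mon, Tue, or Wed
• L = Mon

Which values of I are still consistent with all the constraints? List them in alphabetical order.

Sat, Thu

L must be Mon (only option left). Strike Mon from I, J.
The 5 still-open variables draw from only 5 values {Fri, Sat, Thu, Tue, Wed}, so each is used; only G can be Tue, hence G = Tue.
Among the 4 still-open variables, Wed fits only J (and all 4 values in {Fri, Sat, Thu, Wed} must be used), so J = Wed.
No further eliminations apply; I can still be any of Sat, Thu.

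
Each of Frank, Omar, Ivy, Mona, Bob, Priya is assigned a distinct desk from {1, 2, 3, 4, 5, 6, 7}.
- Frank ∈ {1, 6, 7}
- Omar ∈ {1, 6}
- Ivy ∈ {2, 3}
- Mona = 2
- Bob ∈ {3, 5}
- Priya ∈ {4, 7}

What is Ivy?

3

Mona has just one choice, so Mona = 2. Eliminate 2 elsewhere: Ivy.
So Ivy = 3.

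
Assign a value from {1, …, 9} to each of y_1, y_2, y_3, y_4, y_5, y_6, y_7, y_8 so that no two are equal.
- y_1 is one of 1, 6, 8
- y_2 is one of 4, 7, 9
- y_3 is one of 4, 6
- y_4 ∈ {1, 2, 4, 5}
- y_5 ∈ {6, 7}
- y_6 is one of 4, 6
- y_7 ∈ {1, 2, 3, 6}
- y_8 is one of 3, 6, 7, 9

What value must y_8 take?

The 2 variables y_3 and y_6 are confined to {4, 6}, which locks those values in; drop them from y_1, y_2, y_4, y_5, y_7, y_8.
y_5's domain is down to {7}, so y_5 = 7. Remove 7 from y_2, y_8.
That leaves y_2 = 9. Eliminate 9 elsewhere: y_8.
So y_8 = 3.

3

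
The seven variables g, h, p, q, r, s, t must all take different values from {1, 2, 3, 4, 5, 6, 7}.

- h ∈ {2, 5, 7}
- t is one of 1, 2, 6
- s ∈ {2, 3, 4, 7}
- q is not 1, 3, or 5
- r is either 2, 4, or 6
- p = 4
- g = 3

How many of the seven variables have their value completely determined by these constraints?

4

g must be 3 (only option left). Strike 3 from s.
That leaves p = 4. Eliminate 4 elsewhere: q, r, s.
Among the 5 still-open variables, 1 fits only t (and all 5 values in {1, 2, 5, 6, 7} must be used), so t = 1.
The 4 still-open variables together cover exactly {2, 5, 6, 7} — 4 values for 4 variables — and 5 appears only in h's list, so h = 5.
Determined: g=3, h=5, p=4, t=1. The other variables each still have more than one consistent value. That makes 4.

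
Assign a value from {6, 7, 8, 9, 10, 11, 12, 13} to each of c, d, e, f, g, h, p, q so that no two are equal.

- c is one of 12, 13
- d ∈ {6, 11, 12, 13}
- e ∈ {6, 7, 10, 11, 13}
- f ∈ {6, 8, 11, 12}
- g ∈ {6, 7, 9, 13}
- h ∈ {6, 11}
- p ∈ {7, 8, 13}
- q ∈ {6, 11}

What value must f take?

The 8 variables draw from only 8 values {6, 7, 8, 9, 10, 11, 12, 13}, so each is used; only g can be 9, hence g = 9.
The 7 still-open variables together cover exactly {6, 7, 8, 10, 11, 12, 13} — 7 values for 7 variables — and 10 appears only in e's list, so e = 10.
The 6 still-open variables draw from only 6 values {6, 7, 8, 11, 12, 13}, so each is used; only p can be 7, hence p = 7.
Among the 5 still-open variables, 8 fits only f (and all 5 values in {6, 8, 11, 12, 13} must be used), so f = 8.

8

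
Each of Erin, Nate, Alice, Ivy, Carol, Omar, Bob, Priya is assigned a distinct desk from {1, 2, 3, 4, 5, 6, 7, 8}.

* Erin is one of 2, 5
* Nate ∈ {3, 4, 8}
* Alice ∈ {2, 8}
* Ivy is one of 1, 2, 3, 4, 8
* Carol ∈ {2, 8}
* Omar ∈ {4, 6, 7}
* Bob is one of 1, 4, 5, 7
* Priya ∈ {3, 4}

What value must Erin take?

5

The 8 variables draw from only 8 values {1, 2, 3, 4, 5, 6, 7, 8}, so each is used; only Omar can be 6, hence Omar = 6.
The 7 still-open variables draw from only 7 values {1, 2, 3, 4, 5, 7, 8}, so each is used; only Bob can be 7, hence Bob = 7.
Among the 6 still-open variables, 1 fits only Ivy (and all 6 values in {1, 2, 3, 4, 5, 8} must be used), so Ivy = 1.
Among the 5 still-open variables, 5 fits only Erin (and all 5 values in {2, 3, 4, 5, 8} must be used), so Erin = 5.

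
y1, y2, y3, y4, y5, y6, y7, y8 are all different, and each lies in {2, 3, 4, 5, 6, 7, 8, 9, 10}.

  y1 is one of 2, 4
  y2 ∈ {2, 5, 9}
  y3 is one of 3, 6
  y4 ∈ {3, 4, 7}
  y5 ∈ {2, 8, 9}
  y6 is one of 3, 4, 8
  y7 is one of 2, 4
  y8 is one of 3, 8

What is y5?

9

The 8 variables together cover exactly {2, 3, 4, 5, 6, 7, 8, 9} — 8 values for 8 variables — and 5 appears only in y2's list, so y2 = 5.
The 7 still-open variables together cover exactly {2, 3, 4, 6, 7, 8, 9} — 7 values for 7 variables — and 6 appears only in y3's list, so y3 = 6.
The 6 still-open variables together cover exactly {2, 3, 4, 7, 8, 9} — 6 values for 6 variables — and 7 appears only in y4's list, so y4 = 7.
The 5 still-open variables together cover exactly {2, 3, 4, 8, 9} — 5 values for 5 variables — and 9 appears only in y5's list, so y5 = 9.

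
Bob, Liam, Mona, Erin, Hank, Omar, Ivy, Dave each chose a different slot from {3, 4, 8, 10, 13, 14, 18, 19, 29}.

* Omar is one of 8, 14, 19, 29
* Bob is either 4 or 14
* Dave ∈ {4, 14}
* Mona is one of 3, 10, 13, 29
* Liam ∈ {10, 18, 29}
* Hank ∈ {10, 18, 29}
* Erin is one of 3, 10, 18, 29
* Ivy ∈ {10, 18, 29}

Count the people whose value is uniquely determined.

2

The 2 variables Bob and Dave are confined to {4, 14}, which locks those values in; drop them from Omar.
Liam, Hank, Ivy between them cover only {10, 18, 29} — a naked triple. Remove those values from Mona, Erin, Omar.
Erin has just one choice, so Erin = 3. Remove 3 from Mona.
Mona must be 13 (only option left).
Determined: Mona=13, Erin=3. The other people each still have more than one consistent value. That makes 2.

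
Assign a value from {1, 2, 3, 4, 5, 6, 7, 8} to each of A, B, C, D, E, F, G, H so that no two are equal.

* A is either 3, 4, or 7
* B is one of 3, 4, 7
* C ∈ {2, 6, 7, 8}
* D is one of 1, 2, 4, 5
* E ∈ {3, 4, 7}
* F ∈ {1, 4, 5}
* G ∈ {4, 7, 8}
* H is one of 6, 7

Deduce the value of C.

2

A, B, E between them cover only {3, 4, 7} — a naked triple. Remove those values from C, D, F, G, H.
G must be 8 (only option left). Eliminate 8 elsewhere: C.
H has just one choice, so H = 6. Remove 6 from C.
So C = 2.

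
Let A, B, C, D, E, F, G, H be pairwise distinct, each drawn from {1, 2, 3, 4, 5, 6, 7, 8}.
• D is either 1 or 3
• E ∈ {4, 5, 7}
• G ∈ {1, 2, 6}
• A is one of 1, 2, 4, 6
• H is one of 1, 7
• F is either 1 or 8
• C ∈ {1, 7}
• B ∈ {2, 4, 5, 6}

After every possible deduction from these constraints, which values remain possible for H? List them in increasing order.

The 8 variables draw from only 8 values {1, 2, 3, 4, 5, 6, 7, 8}, so each is used; only D can be 3, hence D = 3.
Among the 7 still-open variables, 8 fits only F (and all 7 values in {1, 2, 4, 5, 6, 7, 8} must be used), so F = 8.
The 2 variables C and H are confined to {1, 7}, which locks those values in; drop them from A, E, G.
No further eliminations apply; H can still be any of 1, 7.

1, 7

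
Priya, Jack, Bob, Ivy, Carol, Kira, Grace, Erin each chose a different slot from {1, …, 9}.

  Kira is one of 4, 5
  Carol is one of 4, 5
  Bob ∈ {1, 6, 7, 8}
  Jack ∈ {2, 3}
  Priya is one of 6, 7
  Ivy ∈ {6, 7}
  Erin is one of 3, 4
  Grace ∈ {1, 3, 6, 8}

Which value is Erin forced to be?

3

The 8 variables together cover exactly {1, 2, 3, 4, 5, 6, 7, 8} — 8 values for 8 variables — and 2 appears only in Jack's list, so Jack = 2.
The 2 variables Priya and Ivy are confined to {6, 7}, which locks those values in; drop them from Bob, Grace.
The 2 variables Carol and Kira are confined to {4, 5}, which locks those values in; drop them from Erin.
So Erin = 3.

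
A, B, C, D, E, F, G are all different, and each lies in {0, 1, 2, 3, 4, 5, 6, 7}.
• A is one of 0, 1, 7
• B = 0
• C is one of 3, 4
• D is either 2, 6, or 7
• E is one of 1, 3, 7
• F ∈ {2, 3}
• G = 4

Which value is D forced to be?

6

B's domain is down to {0}, so B = 0. So A can't be 0.
G must be 4 (only option left). Remove 4 from C.
That leaves C = 3. Eliminate 3 elsewhere: E, F.
That leaves F = 2. Eliminate 2 elsewhere: D.
The 3 still-open variables together cover exactly {1, 6, 7} — 3 values for 3 variables — and 6 appears only in D's list, so D = 6.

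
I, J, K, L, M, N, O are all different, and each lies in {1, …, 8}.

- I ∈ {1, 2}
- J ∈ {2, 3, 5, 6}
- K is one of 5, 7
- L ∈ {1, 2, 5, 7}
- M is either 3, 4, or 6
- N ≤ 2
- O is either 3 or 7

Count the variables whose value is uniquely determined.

3

The 7 variables together cover exactly {1, 2, 3, 4, 5, 6, 7} — 7 values for 7 variables — and 4 appears only in M's list, so M = 4.
Among the 6 still-open variables, 6 fits only J (and all 6 values in {1, 2, 3, 5, 6, 7} must be used), so J = 6.
The 5 still-open variables together cover exactly {1, 2, 3, 5, 7} — 5 values for 5 variables — and 3 appears only in O's list, so O = 3.
I and N between them cover only {1, 2} — a naked pair. Remove those values from L.
Determined: J=6, M=4, O=3. The other variables each still have more than one consistent value. That makes 3.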